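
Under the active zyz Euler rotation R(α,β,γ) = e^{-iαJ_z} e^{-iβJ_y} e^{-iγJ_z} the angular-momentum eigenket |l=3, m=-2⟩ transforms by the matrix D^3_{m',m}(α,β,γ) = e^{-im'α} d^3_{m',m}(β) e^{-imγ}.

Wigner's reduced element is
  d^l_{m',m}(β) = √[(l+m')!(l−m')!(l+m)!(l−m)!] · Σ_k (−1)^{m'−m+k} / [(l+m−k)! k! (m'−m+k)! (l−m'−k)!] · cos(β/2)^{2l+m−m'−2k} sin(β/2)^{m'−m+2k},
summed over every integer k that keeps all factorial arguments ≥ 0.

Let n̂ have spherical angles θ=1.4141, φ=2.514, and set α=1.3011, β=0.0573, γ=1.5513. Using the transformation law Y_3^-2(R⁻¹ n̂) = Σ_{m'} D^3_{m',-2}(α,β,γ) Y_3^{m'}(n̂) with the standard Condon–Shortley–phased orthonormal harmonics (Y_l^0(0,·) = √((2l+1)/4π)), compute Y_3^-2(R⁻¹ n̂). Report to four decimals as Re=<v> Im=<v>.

Need the full column D^3_{m',-2} for m'=−3..3 at α=1.3011, β=0.0573, γ=1.5513.
cos(β/2)=0.999590, sin(β/2)=0.028646
d^3_{-3,-2}: single k=1 term ⇒ +0.070024;  D = +0.052519+0.046316i
d^3_{-2,-2}: k∈[0..1] ⇒ +0.997540 -0.004096 = +0.993444;  D = +0.831857-0.543089i
d^3_{-1,-2}: k∈[0..1] ⇒ -0.090401 +0.000148 = -0.090253;  D = +0.027420+0.085987i
d^3_{0,-2}: k∈[0..1] ⇒ +0.004487 -0.000004 = +0.004484;  D = -0.004480+0.000175i
d^3_{1,-2}: k∈[0..1] ⇒ -0.000148 +0.000000 = -0.000148;  D = +0.000034-0.000144i
d^3_{2,-2}: k∈[0..1] ⇒ +0.000003 -0.000000 = +0.000003;  D = +0.000003+0.000002i
d^3_{3,-2}: single k=0 term ⇒ -0.000000;  D = -0.000000+0.000000i
Y_3^{m'}(θ=1.4141,φ=2.514) and Σ D·Y over m':
  (+0.0525+0.0463i)·(+0.1234-0.3827i)  (+0.8319-0.5431i)·(+0.0483+0.1479i)  (+0.0274+0.0860i)·(+0.2269+0.1646i)  (-0.0045+0.0002i)·(-0.1676+0.0000i)  (+0.0000-0.0001i)·(-0.2269+0.1646i)  (+0.0000+0.0000i)·(+0.0483-0.1479i)  (-0.0000+0.0000i)·(-0.1234-0.3827i)
Y_3^-2(R⁻¹ n̂) = +0.137549+0.106469i

Re=0.1375 Im=0.1065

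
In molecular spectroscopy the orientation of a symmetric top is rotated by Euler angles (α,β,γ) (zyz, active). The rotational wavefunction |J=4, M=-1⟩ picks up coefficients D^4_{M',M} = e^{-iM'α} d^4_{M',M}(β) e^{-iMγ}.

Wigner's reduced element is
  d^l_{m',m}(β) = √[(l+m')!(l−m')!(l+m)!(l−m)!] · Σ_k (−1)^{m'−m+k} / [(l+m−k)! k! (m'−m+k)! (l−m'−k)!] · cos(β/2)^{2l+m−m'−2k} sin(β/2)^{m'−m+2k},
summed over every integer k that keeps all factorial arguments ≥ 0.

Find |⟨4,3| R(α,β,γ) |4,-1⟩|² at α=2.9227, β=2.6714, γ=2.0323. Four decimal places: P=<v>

First d^4_{3,-1}(β=2.6714), then the phase factors e^{-i(3)α} and e^{-i(-1)γ}:
c=cos(2.6714/2)=0.232937, s=sin(2.6714/2)=0.972492; N=√[5040·1·6·120]=1904.940944
k∈{0,1} keeps every argument non-negative
  k=0: (−1)^4·1904.9409/(144)·0.2329^4·0.9725^4 = +0.034835
  k=1: (−1)^5·1904.9409/(240)·0.2329^2·0.9725^6 = -0.364302
d^4_{3,-1}(2.6714) = +0.034835 -0.364302 = -0.329467
|D^4_{3,-1}|² = |d^4_{3,-1}(β)|² = (-0.329467)² = 0.108549 (the z-rotation phases have unit modulus)

P=0.1085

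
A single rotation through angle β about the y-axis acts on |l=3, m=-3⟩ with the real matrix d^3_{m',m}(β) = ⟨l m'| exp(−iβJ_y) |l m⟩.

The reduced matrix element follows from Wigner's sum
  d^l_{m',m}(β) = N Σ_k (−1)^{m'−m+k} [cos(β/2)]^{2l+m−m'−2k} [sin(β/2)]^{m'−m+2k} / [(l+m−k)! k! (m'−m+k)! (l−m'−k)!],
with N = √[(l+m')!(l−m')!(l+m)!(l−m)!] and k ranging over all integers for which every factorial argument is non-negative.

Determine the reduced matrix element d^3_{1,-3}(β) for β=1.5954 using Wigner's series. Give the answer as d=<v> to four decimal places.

d=0.4957

d^3_{1,-3}(β=1.5954) via Wigner's sum:
Half-angle: c=0.698355, s=0.715752. N=√(24·2·1·720)=185.903201
Admissible k: 0..0 (factorial args all ≥0)
  k=0: (−1)^4·185.9032/(48)·0.6984^2·0.7158^4 = +0.495733
d^3_{1,-3}(1.5954) = +0.495733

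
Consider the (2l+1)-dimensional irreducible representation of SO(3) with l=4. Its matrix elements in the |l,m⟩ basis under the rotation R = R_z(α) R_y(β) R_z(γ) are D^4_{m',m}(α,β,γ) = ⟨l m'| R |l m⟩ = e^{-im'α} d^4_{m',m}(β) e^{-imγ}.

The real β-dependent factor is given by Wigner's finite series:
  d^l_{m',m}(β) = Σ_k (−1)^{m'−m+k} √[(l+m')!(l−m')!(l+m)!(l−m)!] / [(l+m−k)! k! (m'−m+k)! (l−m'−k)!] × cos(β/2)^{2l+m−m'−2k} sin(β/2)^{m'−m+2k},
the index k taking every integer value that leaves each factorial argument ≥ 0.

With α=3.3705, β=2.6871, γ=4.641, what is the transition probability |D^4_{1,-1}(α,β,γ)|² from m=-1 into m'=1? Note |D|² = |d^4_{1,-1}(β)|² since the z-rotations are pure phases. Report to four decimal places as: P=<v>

P=0.0525

D^4_{1,-1}(3.3705,2.6871,4.641) = e^{-i·1·3.3705}·d^4_{1,-1}(2.6871)·e^{-i·-1·4.641}. Compute d first:
c=cos(2.6871/2)=0.225296, s=sin(2.6871/2)=0.974290; N=√[120·6·6·120]=720.000000
Admissible k: 0..3 (factorial args all ≥0)
  k=0: (−1)^2·720.0000/(72)·0.2253^6·0.9743^2 = +0.001241
  k=1: (−1)^3·720.0000/(24)·0.2253^4·0.9743^4 = -0.069644
  k=2: (−1)^4·720.0000/(48)·0.2253^2·0.9743^6 = +0.651219
  k=3: (−1)^5·720.0000/(720)·0.2253^0·0.9743^8 = -0.811910
d^4_{1,-1}(2.6871) = +0.001241 -0.069644 +0.651219 -0.811910 = -0.229093
|D^4_{1,-1}|² = |d^4_{1,-1}(β)|² = (-0.229093)² = 0.052484 (the z-rotation phases have unit modulus)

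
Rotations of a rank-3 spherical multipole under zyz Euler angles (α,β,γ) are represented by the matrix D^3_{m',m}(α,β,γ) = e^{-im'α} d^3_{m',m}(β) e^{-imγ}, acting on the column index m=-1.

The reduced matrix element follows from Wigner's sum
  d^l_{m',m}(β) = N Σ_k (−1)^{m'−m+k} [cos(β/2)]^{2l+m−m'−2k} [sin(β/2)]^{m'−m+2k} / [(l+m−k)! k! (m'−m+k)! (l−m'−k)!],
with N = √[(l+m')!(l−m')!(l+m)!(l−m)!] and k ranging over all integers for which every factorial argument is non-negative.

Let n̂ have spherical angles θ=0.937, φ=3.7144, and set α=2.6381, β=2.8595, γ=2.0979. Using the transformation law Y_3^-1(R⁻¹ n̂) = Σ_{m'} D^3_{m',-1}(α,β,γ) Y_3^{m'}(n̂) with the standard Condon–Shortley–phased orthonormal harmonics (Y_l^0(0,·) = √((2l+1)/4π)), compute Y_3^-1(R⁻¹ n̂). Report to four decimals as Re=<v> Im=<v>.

Need the full column D^3_{m',-1} for m'=−3..3 at α=2.6381, β=2.8595, γ=2.0979.
cos(β/2)=0.140579, sin(β/2)=0.990069
d^3_{-3,-1}: single k=2 term ⇒ +0.001483;  D = -0.001234-0.000822i
d^3_{-2,-1}: k∈[1..2] ⇒ +0.000172 -0.017053 = -0.016881;  D = -0.007793-0.014974i
d^3_{-1,-1}: k∈[0..2] ⇒ +0.000008 -0.003063 +0.113935 = +0.110880;  D = +0.002618-0.110849i
d^3_{0,-1}: k∈[0..2] ⇒ -0.000188 +0.028020 -0.463276 = -0.435444;  D = +0.219042-0.376340i
d^3_{1,-1}: k∈[0..2] ⇒ +0.002297 -0.151913 +0.941876 = +0.792261;  D = +0.679447-0.407466i
d^3_{2,-1}: k∈[0..1] ⇒ -0.017053 +0.422911 = +0.405859;  D = -0.405585+0.014895i
d^3_{3,-1}: single k=0 term ⇒ +0.073544;  D = +0.065677+0.033096i
Y_3^{m'}(θ=0.937,φ=3.7144) and Σ D·Y over m':
  (-0.0012-0.0008i)·(+0.0321+0.2159i)  (-0.0078-0.0150i)·(+0.1621-0.3580i)  (+0.0026-0.1108i)·(-0.1649+0.1064i)  (+0.2190-0.3763i)·(-0.2755+0.0000i)  (+0.6794-0.4075i)·(+0.1649+0.1064i)  (-0.4056+0.0149i)·(+0.1621+0.3580i)  (+0.0657+0.0331i)·(-0.0321+0.2159i)
Y_3^-1(R⁻¹ n̂) = +0.019591-0.002294i

Re=0.0196 Im=-0.0023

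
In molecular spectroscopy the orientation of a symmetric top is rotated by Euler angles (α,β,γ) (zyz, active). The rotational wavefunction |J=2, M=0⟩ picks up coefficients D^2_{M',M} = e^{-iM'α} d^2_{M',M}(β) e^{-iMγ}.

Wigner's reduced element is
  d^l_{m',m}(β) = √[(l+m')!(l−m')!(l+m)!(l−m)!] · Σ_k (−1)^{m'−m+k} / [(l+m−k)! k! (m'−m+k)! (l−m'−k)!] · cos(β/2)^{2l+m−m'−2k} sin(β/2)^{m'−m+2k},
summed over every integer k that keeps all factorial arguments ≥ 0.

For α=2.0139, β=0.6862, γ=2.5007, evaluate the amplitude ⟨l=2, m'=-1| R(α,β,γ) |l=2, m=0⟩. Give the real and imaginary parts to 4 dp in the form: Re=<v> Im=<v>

First d^2_{-1,0}(β=0.6862), then the phase factors e^{-i(-1)α} and e^{-i(0)γ}:
With c≡cos(β/2)=0.941716 and s≡sin(β/2)=0.336408, N=[1·6·2·2]^{1/2}=4.898979
k∈{1,2} keeps every argument non-negative
  k=1: (−1)^0·4.8990/(2)·0.9417^3·0.3364^1 = +0.688180
  k=2: (−1)^1·4.8990/(2)·0.9417^1·0.3364^3 = -0.087820
d^2_{-1,0}(0.6862) = +0.688180 -0.087820 = +0.600360
D = (-0.428745+0.903425i)·(+0.600360)·(+1.000000+0.000000i) = -0.257402+0.542381i

Re=-0.2574 Im=0.5424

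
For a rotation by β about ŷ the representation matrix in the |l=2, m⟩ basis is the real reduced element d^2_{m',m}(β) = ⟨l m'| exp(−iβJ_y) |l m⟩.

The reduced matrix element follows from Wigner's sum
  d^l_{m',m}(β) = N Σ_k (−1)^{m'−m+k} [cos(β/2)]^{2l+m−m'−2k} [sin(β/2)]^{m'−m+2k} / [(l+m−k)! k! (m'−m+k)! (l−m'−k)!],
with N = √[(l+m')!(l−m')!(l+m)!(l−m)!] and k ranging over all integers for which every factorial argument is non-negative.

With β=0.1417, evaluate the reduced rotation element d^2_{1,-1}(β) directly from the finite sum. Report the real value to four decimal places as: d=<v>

d^2_{1,-1}(β=0.1417) via Wigner's sum:
Half-angle: c=0.997491, s=0.070791. N=√(6·1·1·6)=6.000000
k∈{0,1} keeps every argument non-negative
  k=0: (−1)^2·6.0000/(2)·0.9975^2·0.0708^2 = +0.014959
  k=1: (−1)^3·6.0000/(6)·0.9975^0·0.0708^4 = -0.000025
d^2_{1,-1}(0.1417) = +0.014959 -0.000025 = +0.014934

d=0.0149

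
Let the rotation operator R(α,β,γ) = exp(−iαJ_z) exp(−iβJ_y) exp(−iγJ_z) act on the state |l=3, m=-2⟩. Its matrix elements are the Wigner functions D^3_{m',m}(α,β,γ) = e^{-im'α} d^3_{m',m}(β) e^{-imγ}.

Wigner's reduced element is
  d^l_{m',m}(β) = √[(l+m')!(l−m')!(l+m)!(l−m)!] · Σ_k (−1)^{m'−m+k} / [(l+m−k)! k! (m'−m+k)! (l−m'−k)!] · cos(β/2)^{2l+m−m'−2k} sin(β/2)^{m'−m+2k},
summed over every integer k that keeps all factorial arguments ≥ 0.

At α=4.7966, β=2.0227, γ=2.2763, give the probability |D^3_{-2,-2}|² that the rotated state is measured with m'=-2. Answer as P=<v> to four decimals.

P=0.0690

First d^3_{-2,-2}(β=2.0227), then the phase factors e^{-i(-2)α} and e^{-i(-2)γ}:
c=cos(2.0227/2)=0.530717, s=sin(2.0227/2)=0.847549; N=√[1·120·1·120]=120.000000
k: max(0,(-2)−(-2))=0 … min(3+(-2),3−(-2))=1
  k=0: (−1)^0·120.0000/(120)·0.5307^6·0.8475^0 = +0.022345
  k=1: (−1)^1·120.0000/(24)·0.5307^4·0.8475^2 = -0.284939
d^3_{-2,-2}(2.0227) = +0.022345 -0.284939 = -0.262594
|D^3_{-2,-2}|² = |d^3_{-2,-2}(β)|² = (-0.262594)² = 0.068956 (the z-rotation phases have unit modulus)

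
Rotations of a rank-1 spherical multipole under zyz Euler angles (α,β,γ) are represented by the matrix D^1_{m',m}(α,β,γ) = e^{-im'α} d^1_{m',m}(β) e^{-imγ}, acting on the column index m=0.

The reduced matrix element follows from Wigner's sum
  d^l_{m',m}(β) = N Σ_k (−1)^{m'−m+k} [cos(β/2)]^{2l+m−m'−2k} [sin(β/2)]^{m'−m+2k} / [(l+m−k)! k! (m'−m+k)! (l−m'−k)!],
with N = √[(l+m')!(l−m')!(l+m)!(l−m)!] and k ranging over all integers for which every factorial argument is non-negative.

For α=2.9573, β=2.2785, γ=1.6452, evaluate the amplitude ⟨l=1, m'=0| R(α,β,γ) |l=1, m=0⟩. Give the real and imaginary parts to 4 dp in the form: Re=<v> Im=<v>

Re=-0.6501 Im=0.0000

First d^1_{0,0}(β=2.2785), then the phase factors e^{-i(0)α} and e^{-i(0)γ}:
Half-angle: c=0.418276, s=0.908320. N=√(1·1·1·1)=1.000000
k∈{0,1} keeps every argument non-negative
  k=0: (−1)^0·1.0000/(1)·0.4183^2·0.9083^0 = +0.174955
  k=1: (−1)^1·1.0000/(1)·0.4183^0·0.9083^2 = -0.825045
d^1_{0,0}(2.2785) = +0.174955 -0.825045 = -0.650091
Attach z-rotation phases: D = e^{-i(0)(2.9573)}·(-0.650091)·e^{-i(0)(1.6452)} = -0.650091+0.000000i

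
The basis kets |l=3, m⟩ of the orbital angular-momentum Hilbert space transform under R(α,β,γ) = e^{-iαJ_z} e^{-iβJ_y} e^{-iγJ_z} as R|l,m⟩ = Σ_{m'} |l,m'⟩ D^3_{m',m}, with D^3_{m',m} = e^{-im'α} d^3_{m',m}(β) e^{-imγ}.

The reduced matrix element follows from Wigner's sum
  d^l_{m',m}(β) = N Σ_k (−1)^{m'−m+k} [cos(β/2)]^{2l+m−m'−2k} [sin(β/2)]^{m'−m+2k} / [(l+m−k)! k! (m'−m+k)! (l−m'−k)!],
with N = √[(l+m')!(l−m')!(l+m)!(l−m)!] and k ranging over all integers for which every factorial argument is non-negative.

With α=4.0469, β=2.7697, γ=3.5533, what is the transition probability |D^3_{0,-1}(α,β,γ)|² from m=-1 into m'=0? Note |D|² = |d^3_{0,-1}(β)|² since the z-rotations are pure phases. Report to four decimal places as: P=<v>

P=0.2762

Split into d^3_{0,-1}(β=2.7697) × two z-phases.
Half-angle: c=0.184877, s=0.982762. N=√(6·6·2·24)=41.569219
Admissible k: 0..2 (factorial args all ≥0)
  k=0: (−1)^1·41.5692/(12)·0.1849^5·0.9828^1 = -0.000735
  k=1: (−1)^2·41.5692/(4)·0.1849^3·0.9828^3 = +0.062331
  k=2: (−1)^3·41.5692/(12)·0.1849^1·0.9828^5 = -0.587102
d^3_{0,-1}(2.7697) = -0.000735 +0.062331 -0.587102 = -0.525507
|D^3_{0,-1}|² = |d^3_{0,-1}(β)|² = (-0.525507)² = 0.276157 (the z-rotation phases have unit modulus)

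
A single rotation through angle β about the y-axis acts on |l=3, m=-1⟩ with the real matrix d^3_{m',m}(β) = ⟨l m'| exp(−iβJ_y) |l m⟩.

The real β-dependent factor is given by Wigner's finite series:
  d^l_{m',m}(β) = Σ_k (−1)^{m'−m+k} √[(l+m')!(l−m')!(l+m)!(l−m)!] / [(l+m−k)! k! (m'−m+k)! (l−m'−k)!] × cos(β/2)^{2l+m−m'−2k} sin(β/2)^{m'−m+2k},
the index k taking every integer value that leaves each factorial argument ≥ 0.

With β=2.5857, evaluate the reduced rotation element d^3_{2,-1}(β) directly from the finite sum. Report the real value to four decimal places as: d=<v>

d^3_{2,-1}(β=2.5857) via Wigner's sum:
Half-angle: c=0.274381, s=0.961621. N=√(120·1·2·24)=75.894664
k: max(0,(-1)−(2))=0 … min(3+(-1),3−(2))=1
  k=0: (−1)^3·75.8947/(12)·0.2744^3·0.9616^3 = -0.116173
  k=1: (−1)^4·75.8947/(24)·0.2744^1·0.9616^5 = +0.713468
d^3_{2,-1}(2.5857) = -0.116173 +0.713468 = +0.597294

d=0.5973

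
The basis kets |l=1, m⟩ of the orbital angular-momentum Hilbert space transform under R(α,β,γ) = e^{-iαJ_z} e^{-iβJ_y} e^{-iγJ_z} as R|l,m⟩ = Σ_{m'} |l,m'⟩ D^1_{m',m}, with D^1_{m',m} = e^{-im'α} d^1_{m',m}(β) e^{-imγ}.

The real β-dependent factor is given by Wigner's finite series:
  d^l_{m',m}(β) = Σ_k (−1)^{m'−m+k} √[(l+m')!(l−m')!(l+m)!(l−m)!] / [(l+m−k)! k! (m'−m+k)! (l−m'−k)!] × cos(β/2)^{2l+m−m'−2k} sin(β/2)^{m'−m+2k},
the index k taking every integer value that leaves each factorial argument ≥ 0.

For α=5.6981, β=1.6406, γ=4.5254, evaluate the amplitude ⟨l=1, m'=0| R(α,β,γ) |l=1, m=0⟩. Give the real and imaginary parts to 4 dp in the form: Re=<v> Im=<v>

Re=-0.0697 Im=0.0000

D^1_{0,0}(5.6981,1.6406,4.5254) = e^{-i·0·5.6981}·d^1_{0,0}(1.6406)·e^{-i·0·4.5254}. Compute d first:
With c≡cos(β/2)=0.682002 and s≡sin(β/2)=0.731350, N=[1·1·1·1]^{1/2}=1.000000
Admissible k: 0..1 (factorial args all ≥0)
  k=0: (−1)^0·1.0000/(1)·0.6820^2·0.7314^0 = +0.465126
  k=1: (−1)^1·1.0000/(1)·0.6820^0·0.7314^2 = -0.534874
d^1_{0,0}(1.6406) = +0.465126 -0.534874 = -0.069747
Phases: e^{-i·(0)·5.6981}=+1.000000+0.000000i, e^{-i·(0)·4.5254}=+1.000000+0.000000i ⇒ D=-0.069747+0.000000i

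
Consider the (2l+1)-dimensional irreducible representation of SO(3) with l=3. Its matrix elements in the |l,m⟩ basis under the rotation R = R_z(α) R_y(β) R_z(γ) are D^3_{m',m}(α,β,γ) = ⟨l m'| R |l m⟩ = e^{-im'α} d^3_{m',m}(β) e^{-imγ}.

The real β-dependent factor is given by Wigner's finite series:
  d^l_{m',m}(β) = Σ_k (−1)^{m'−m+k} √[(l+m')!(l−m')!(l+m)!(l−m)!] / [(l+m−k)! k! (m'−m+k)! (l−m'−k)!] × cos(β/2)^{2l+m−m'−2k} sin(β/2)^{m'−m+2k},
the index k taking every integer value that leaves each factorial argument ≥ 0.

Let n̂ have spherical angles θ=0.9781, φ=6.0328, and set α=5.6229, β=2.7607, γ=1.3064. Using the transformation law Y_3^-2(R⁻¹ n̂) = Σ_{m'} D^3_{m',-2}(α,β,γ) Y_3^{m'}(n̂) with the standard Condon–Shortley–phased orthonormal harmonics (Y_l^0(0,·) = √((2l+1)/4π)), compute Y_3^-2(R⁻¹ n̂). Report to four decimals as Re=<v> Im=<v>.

Re=0.2245 Im=0.0374

Need the full column D^3_{m',-2} for m'=−3..3 at α=5.6229, β=2.7607, γ=1.3064.
cos(β/2)=0.189297, sin(β/2)=0.981920
d^3_{-3,-2}: single k=1 term ⇒ +0.000585;  D = +0.000472+0.000345i
d^3_{-2,-2}: k∈[0..1] ⇒ +0.000046 -0.006190 = -0.006144;  D = -0.001689-0.005907i
d^3_{-1,-2}: k∈[0..1] ⇒ -0.000755 +0.040615 = +0.039861;  D = -0.014849+0.036992i
d^3_{0,-2}: k∈[0..1] ⇒ +0.006781 -0.182454 = -0.175673;  D = +0.151679-0.088625i
d^3_{1,-2}: k∈[0..1] ⇒ -0.040615 +0.546417 = +0.505802;  D = -0.501435-0.066318i
d^3_{2,-2}: k∈[0..1] ⇒ +0.166557 -0.896306 = -0.729749;  D = +0.512708+0.519292i
d^3_{3,-2}: single k=0 term ⇒ -0.423253;  D = +0.050136+0.420273i
Y_3^{m'}(θ=0.9781,φ=6.0328) and Σ D·Y over m':
  (+0.0005+0.0003i)·(+0.1740+0.1625i)  (-0.0017-0.0059i)·(+0.3445+0.1886i)  (-0.0148+0.0370i)·(+0.1455+0.0372i)  (+0.1517-0.0886i)·(-0.3001+0.0000i)  (-0.5014-0.0663i)·(-0.1455+0.0372i)  (+0.5127+0.5193i)·(+0.3445-0.1886i)  (+0.0501+0.4203i)·(-0.1740+0.1625i)
Y_3^-2(R⁻¹ n̂) = +0.224454+0.037450i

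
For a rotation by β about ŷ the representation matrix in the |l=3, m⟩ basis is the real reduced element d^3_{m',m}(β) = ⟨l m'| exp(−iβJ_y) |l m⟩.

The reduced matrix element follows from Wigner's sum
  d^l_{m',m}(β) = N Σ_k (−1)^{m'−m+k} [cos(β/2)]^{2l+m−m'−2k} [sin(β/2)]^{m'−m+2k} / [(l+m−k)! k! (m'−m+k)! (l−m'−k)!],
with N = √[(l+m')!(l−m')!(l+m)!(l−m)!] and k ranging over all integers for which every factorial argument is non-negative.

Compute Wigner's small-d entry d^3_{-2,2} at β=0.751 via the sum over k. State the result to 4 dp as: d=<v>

d^3_{-2,2}(β=0.751) via Wigner's sum:
With c≡cos(β/2)=0.930324 and s≡sin(β/2)=0.366738, N=[1·120·120·1]^{1/2}=120.000000
k: max(0,(2)−(-2))=4 … min(3+(2),3−(-2))=5
  k=4: (−1)^0·120.0000/(24)·0.9303^2·0.3667^4 = +0.078282
  k=5: (−1)^1·120.0000/(120)·0.9303^0·0.3667^6 = -0.002433
d^3_{-2,2}(0.751) = +0.078282 -0.002433 = +0.075849

d=0.0758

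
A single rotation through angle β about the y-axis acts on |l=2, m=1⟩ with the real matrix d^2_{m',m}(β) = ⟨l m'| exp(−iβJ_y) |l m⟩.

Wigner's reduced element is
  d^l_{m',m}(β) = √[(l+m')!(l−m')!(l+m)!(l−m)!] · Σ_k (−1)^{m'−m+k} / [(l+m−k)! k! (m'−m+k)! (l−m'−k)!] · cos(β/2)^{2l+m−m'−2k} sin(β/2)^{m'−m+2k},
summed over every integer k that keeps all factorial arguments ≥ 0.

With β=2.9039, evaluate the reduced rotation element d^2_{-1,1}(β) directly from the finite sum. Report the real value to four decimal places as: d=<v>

d=-0.9305

d^2_{-1,1}(β=2.9039) via Wigner's sum:
c=cos(2.9039/2)=0.118567, s=sin(2.9039/2)=0.992946; N=√[1·6·6·1]=6.000000
k: max(0,(1)−(-1))=2 … min(2+(1),2−(-1))=3
  k=2: (−1)^0·6.0000/(2)·0.1186^2·0.9929^2 = +0.041581
  k=3: (−1)^1·6.0000/(6)·0.1186^0·0.9929^4 = -0.972081
d^2_{-1,1}(2.9039) = +0.041581 -0.972081 = -0.930500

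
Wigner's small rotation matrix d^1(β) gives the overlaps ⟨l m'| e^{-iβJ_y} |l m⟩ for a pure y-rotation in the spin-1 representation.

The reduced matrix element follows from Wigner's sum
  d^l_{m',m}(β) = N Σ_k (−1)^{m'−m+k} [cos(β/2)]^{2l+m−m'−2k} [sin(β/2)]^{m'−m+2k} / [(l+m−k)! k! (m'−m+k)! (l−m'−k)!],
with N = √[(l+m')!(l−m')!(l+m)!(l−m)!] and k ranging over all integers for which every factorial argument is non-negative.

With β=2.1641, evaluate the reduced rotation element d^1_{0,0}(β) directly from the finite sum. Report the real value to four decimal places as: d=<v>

d=-0.5591

d^1_{0,0}(β=2.1641) via Wigner's sum:
With c≡cos(β/2)=0.469519 and s≡sin(β/2)=0.882922, N=[1·1·1·1]^{1/2}=1.000000
k: max(0,(0)−(0))=0 … min(1+(0),1−(0))=1
  k=0: (−1)^0·1.0000/(1)·0.4695^2·0.8829^0 = +0.220448
  k=1: (−1)^1·1.0000/(1)·0.4695^0·0.8829^2 = -0.779552
d^1_{0,0}(2.1641) = +0.220448 -0.779552 = -0.559103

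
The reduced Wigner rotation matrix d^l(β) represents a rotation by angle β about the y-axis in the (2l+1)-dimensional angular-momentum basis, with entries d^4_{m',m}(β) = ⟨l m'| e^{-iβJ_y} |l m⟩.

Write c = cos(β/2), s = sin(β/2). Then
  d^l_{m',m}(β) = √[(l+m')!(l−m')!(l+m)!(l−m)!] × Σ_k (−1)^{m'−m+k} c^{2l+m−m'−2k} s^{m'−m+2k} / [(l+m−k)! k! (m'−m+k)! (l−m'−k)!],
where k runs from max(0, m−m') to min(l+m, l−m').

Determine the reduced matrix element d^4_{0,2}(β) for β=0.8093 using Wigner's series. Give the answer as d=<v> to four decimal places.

d=0.4831

d^4_{0,2}(β=0.8093) via Wigner's sum:
c=cos(0.8093/2)=0.919240, s=sin(0.8093/2)=0.393697; N=√[24·24·720·2]=910.735966
Admissible k: 2..4 (factorial args all ≥0)
  k=2: (−1)^0·910.7360/(96)·0.9192^6·0.3937^2 = +0.887196
  k=3: (−1)^1·910.7360/(36)·0.9192^4·0.3937^4 = -0.433965
  k=4: (−1)^2·910.7360/(96)·0.9192^2·0.3937^6 = +0.029851
d^4_{0,2}(0.8093) = +0.887196 -0.433965 +0.029851 = +0.483082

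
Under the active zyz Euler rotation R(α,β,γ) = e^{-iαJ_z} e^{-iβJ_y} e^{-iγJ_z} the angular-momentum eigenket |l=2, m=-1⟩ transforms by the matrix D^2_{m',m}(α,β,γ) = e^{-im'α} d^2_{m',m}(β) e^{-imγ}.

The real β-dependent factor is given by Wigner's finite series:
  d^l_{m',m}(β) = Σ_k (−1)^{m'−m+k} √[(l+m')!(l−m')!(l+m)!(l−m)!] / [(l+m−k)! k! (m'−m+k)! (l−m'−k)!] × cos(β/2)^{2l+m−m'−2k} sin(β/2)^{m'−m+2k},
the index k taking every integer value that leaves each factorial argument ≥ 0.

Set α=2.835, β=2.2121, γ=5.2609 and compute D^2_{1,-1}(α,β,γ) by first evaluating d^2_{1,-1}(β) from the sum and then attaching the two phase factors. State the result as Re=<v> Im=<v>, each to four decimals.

First d^2_{1,-1}(β=2.2121), then the phase factors e^{-i(1)α} and e^{-i(-1)γ}:
c=cos(2.2121/2)=0.448196, s=sin(2.2121/2)=0.893935; N=√[6·1·1·6]=6.000000
k∈{0,1} keeps every argument non-negative
  k=0: (−1)^2·6.0000/(2)·0.4482^2·0.8939^2 = +0.481581
  k=1: (−1)^3·6.0000/(6)·0.4482^0·0.8939^4 = -0.638593
d^2_{1,-1}(2.2121) = +0.481581 -0.638593 = -0.157012
Phases: e^{-i·(1)·2.835}=-0.953367-0.301812i, e^{-i·(-1)·5.2609}=+0.521417-0.853302i ⇒ D=+0.118487-0.103022i

Re=0.1185 Im=-0.1030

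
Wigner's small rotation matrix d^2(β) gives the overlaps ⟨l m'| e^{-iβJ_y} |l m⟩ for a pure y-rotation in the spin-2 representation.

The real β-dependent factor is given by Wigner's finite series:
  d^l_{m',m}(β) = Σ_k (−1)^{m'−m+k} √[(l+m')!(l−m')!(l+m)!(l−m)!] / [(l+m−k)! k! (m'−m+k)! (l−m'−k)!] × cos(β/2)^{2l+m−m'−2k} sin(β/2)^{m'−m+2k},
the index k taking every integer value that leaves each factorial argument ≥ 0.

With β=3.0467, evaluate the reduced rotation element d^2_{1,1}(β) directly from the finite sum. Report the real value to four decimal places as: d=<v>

d^2_{1,1}(β=3.0467) via Wigner's sum:
c=cos(3.0467/2)=0.047429, s=sin(3.0467/2)=0.998875; N=√[6·1·6·1]=6.000000
k∈{0,1} keeps every argument non-negative
  k=0: (−1)^0·6.0000/(6)·0.0474^4·0.9989^0 = +0.000005
  k=1: (−1)^1·6.0000/(2)·0.0474^2·0.9989^2 = -0.006733
d^2_{1,1}(3.0467) = +0.000005 -0.006733 = -0.006728

d=-0.0067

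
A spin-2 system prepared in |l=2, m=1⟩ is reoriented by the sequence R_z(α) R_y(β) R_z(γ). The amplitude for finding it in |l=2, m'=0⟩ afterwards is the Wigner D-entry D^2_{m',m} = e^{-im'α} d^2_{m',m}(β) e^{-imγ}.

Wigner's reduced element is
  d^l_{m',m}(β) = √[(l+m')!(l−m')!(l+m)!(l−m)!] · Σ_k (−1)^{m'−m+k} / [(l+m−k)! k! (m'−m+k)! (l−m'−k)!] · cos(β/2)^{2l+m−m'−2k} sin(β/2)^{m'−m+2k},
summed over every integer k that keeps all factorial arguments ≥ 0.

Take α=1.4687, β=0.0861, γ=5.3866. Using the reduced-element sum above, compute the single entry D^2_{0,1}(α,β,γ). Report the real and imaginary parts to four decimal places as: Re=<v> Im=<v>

Re=0.0655 Im=0.0820

Split into d^2_{0,1}(β=0.0861) × two z-phases.
Half-angle: c=0.999073, s=0.043037. N=√(2·2·6·1)=4.898979
The bounds max(0,m−m')=1 and min(l+m,l−m')=2 give 2 terms
  k=1: (−1)^0·4.8990/(2)·0.9991^3·0.0430^1 = +0.105125
  k=2: (−1)^1·4.8990/(2)·0.9991^1·0.0430^3 = -0.000195
d^2_{0,1}(0.0861) = +0.105125 -0.000195 = +0.104930
Attach z-rotation phases: D = e^{-i(0)(1.4687)}·(+0.104930)·e^{-i(1)(5.3866)} = +0.065506+0.081971i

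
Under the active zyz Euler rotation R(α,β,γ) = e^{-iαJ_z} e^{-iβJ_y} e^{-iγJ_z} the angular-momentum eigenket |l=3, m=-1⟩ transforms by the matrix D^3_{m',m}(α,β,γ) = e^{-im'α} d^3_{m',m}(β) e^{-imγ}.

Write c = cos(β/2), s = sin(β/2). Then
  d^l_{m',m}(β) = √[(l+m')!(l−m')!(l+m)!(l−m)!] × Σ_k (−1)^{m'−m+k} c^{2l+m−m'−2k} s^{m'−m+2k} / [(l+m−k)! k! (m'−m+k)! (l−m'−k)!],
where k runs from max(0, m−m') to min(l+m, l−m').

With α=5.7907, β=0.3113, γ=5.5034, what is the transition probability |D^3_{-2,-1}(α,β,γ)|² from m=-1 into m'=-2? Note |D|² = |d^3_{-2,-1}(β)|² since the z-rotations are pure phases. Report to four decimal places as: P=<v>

Split into d^3_{-2,-1}(β=0.3113) × two z-phases.
c=cos(0.3113/2)=0.987911, s=sin(0.3113/2)=0.155022; N=√[1·120·2·24]=75.894664
Admissible k: 1..2 (factorial args all ≥0)
  k=1: (−1)^0·75.8947/(24)·0.9879^5·0.1550^1 = +0.461300
  k=2: (−1)^1·75.8947/(12)·0.9879^3·0.1550^3 = -0.022718
d^3_{-2,-1}(0.3113) = +0.461300 -0.022718 = +0.438582
|D^3_{-2,-1}|² = |d^3_{-2,-1}(β)|² = (+0.438582)² = 0.192354 (the z-rotation phases have unit modulus)

P=0.1924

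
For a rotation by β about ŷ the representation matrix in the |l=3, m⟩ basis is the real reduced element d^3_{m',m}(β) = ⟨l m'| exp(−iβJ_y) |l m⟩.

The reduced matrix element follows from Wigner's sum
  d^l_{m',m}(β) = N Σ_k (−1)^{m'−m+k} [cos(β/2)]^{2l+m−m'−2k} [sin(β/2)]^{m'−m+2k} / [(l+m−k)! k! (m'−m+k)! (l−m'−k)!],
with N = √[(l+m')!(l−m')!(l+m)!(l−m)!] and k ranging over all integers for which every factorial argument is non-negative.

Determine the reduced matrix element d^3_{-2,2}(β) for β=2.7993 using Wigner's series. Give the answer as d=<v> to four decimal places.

d=-0.7787

d^3_{-2,2}(β=2.7993) via Wigner's sum:
With c≡cos(β/2)=0.170312 and s≡sin(β/2)=0.985390, N=[1·120·120·1]^{1/2}=120.000000
k∈{4,5} keeps every argument non-negative
  k=4: (−1)^0·120.0000/(24)·0.1703^2·0.9854^4 = +0.136739
  k=5: (−1)^1·120.0000/(120)·0.1703^0·0.9854^6 = -0.915481
d^3_{-2,2}(2.7993) = +0.136739 -0.915481 = -0.778742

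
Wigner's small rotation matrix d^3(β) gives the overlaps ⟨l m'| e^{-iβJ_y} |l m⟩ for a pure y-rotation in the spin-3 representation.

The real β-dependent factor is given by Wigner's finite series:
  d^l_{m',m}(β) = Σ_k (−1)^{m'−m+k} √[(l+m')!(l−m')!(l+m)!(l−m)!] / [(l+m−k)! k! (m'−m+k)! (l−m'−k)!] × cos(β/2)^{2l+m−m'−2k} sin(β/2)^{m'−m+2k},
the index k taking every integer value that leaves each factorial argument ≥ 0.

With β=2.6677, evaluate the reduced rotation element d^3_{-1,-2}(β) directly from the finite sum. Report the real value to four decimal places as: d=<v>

d=0.0729

d^3_{-1,-2}(β=2.6677) via Wigner's sum:
With c≡cos(β/2)=0.234735 and s≡sin(β/2)=0.972059, N=[2·24·1·120]^{1/2}=75.894664
The bounds max(0,m−m')=0 and min(l+m,l−m')=1 give 2 terms
  k=0: (−1)^1·75.8947/(24)·0.2347^5·0.9721^1 = -0.002191
  k=1: (−1)^2·75.8947/(12)·0.2347^3·0.9721^3 = +0.075135
d^3_{-1,-2}(2.6677) = -0.002191 +0.075135 = +0.072945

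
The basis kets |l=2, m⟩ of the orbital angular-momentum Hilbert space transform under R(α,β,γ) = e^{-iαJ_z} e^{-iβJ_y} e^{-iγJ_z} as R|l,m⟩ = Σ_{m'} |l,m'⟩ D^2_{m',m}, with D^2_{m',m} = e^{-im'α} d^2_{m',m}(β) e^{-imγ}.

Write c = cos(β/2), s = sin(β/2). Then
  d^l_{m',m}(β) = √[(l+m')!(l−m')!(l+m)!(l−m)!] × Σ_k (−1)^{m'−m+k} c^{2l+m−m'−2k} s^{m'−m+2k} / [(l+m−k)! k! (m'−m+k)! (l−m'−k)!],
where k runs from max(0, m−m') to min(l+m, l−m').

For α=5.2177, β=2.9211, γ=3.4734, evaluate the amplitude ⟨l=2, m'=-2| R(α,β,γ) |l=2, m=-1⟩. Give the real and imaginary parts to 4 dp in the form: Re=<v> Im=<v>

Split into d^2_{-2,-1}(β=2.9211) × two z-phases.
With c≡cos(β/2)=0.110023 and s≡sin(β/2)=0.993929, N=[1·24·1·6]^{1/2}=12.000000
k: max(0,(-1)−(-2))=1 … min(2+(-1),2−(-2))=1
  k=1: (−1)^0·12.0000/(6)·0.1100^3·0.9939^1 = +0.002648
d^2_{-2,-1}(2.9211) = +0.002648
Attach z-rotation phases: D = e^{-i(-2)(5.2177)}·(+0.002648)·e^{-i(-1)(3.4734)} = +0.000599+0.002579i

Re=0.0006 Im=0.0026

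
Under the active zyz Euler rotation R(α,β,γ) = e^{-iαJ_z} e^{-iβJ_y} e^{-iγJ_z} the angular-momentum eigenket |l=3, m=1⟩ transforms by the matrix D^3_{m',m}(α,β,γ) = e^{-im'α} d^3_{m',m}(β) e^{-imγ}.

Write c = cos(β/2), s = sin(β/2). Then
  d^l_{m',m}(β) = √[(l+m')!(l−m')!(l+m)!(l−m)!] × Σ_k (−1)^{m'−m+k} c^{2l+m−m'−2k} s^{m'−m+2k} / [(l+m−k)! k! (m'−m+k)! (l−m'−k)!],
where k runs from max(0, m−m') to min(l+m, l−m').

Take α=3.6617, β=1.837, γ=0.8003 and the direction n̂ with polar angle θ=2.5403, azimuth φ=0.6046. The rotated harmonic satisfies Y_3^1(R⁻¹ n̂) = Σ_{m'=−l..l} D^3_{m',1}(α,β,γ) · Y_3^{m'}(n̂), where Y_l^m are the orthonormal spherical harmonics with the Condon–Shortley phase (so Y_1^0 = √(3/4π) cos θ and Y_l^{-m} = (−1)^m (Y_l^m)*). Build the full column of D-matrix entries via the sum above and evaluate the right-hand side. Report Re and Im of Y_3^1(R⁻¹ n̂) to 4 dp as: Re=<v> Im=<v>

Re=0.0938 Im=-0.1069

Need the full column D^3_{m',1} for m'=−3..3 at α=3.6617, β=1.837, γ=0.8003.
cos(β/2)=0.607013, sin(β/2)=0.794692
d^3_{-3,1}: single k=4 term ⇒ +0.569163;  D = -0.412541-0.392118i
d^3_{-2,1}: k∈[3..4] ⇒ +0.709938 -0.608404 = +0.101534;  D = +0.098626+0.024126i
d^3_{-1,1}: k∈[2..4] ⇒ +0.514447 -1.175658 +0.251880 = -0.409332;  D = +0.393369-0.113197i
d^3_{0,1}: k∈[1..3] ⇒ +0.226871 -1.166547 +0.666473 = -0.273202;  D = -0.190283+0.196040i
d^3_{1,1}: k∈[0..2] ⇒ +0.050025 -0.685929 +0.881744 = +0.245840;  D = -0.060914+0.238173i
d^3_{2,1}: k∈[0..1] ⇒ -0.207104 +0.709938 = +0.502834;  D = -0.133985-0.484654i
d^3_{3,1}: single k=0 term ⇒ +0.332074;  D = +0.235849+0.233770i
Y_3^{m'}(θ=2.5403,φ=0.6046) and Σ D·Y over m':
  (-0.4125-0.3921i)·(-0.0182-0.0733i)  (+0.0986+0.0241i)·(-0.0954+0.2523i)  (+0.3934-0.1132i)·(+0.3610-0.2494i)  (-0.1903+0.1960i)·(-0.1230+0.0000i)  (-0.0609+0.2382i)·(-0.3610-0.2494i)  (-0.1340-0.4847i)·(-0.0954-0.2523i)  (+0.2358+0.2338i)·(+0.0182-0.0733i)
Y_3^1(R⁻¹ n̂) = +0.093776-0.106929i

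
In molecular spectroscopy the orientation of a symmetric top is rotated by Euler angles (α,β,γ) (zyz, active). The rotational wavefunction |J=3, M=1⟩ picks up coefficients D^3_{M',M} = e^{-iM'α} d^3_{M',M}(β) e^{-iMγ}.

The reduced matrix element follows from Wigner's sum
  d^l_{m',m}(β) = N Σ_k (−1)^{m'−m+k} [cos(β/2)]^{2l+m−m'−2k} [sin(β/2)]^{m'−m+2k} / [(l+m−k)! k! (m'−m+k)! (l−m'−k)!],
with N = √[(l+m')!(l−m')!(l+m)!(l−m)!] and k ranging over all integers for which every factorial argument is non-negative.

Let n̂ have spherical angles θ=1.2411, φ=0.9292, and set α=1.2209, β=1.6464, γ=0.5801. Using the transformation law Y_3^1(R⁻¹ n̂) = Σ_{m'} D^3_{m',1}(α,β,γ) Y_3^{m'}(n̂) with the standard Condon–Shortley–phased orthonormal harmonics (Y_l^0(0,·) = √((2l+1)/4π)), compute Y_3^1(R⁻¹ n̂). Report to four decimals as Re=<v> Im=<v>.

Re=0.4410 Im=0.0121

Need the full column D^3_{m',1} for m'=−3..3 at α=1.2209, β=1.6464, γ=0.5801.
cos(β/2)=0.679878, sin(β/2)=0.733325
d^3_{-3,1}: single k=4 term ⇒ +0.517719;  D = -0.516818+0.030524i
d^3_{-2,1}: k∈[3..4] ⇒ +0.783814 -0.455947 = +0.327867;  D = -0.094038+0.314092i
d^3_{-1,1}: k∈[2..4] ⇒ +0.689396 -1.069396 +0.155518 = -0.224482;  D = -0.179949-0.134204i
d^3_{0,1}: k∈[1..3] ⇒ +0.369014 -1.287937 +0.499465 = -0.419459;  D = -0.350839+0.229909i
d^3_{1,1}: k∈[0..2] ⇒ +0.098761 -0.919194 +0.802047 = -0.018386;  D = +0.004195+0.017901i
d^3_{2,1}: k∈[0..1] ⇒ -0.336862 +0.783814 = +0.446952;  D = -0.443754-0.053369i
d^3_{3,1}: single k=0 term ⇒ +0.445003;  D = -0.201373+0.396833i
Y_3^{m'}(θ=1.2411,φ=0.9292) and Σ D·Y over m':
  (-0.5168+0.0305i)·(-0.3315-0.1225i)  (-0.0940+0.3141i)·(-0.0840-0.2840i)  (-0.1799-0.1342i)·(-0.0871+0.1166i)  (-0.3508+0.2299i)·(-0.2991+0.0000i)  (+0.0042+0.0179i)·(+0.0871+0.1166i)  (-0.4438-0.0534i)·(-0.0840+0.2840i)  (-0.2014+0.3968i)·(+0.3315-0.1225i)
Y_3^1(R⁻¹ n̂) = +0.441005+0.012144i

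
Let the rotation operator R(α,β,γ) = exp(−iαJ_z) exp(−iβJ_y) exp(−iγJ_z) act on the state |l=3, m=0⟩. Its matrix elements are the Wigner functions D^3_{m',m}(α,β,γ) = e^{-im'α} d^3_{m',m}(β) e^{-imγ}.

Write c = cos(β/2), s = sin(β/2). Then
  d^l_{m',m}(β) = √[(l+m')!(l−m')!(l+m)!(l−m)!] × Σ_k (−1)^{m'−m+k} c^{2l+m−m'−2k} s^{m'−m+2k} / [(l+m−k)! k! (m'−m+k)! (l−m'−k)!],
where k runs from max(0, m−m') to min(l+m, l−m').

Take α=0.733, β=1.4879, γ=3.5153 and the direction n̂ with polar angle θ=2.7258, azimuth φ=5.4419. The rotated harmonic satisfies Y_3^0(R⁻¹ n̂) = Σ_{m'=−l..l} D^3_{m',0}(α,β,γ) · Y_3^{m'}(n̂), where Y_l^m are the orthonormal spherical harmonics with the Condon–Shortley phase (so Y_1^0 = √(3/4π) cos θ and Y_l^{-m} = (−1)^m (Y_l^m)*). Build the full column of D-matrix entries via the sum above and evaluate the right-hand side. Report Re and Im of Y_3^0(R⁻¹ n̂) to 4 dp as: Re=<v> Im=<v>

Re=0.0855 Im=0.0000

Need the full column D^3_{m',0} for m'=−3..3 at α=0.733, β=1.4879, γ=3.5153.
cos(β/2)=0.735799, sin(β/2)=0.677200
d^3_{-3,0}: single k=3 term ⇒ +0.553278;  D = -0.325157+0.447649i
d^3_{-2,0}: k∈[2..3] ⇒ +0.736261 -0.623658 = +0.112603;  D = +0.011779+0.111985i
d^3_{-1,0}: k∈[1..3] ⇒ +0.505946 -1.285702 +0.363022 = -0.416733;  D = -0.309704-0.278837i
d^3_{0,0}: k∈[0..3] ⇒ +0.158693 -1.209800 +1.024774 -0.096450 = -0.122783;  D = -0.122783+0.000000i
d^3_{1,0}: k∈[0..2] ⇒ -0.505946 +1.285702 -0.363022 = +0.416733;  D = +0.309704-0.278837i
d^3_{2,0}: k∈[0..1] ⇒ +0.736261 -0.623658 = +0.112603;  D = +0.011779-0.111985i
d^3_{3,0}: single k=0 term ⇒ -0.553278;  D = +0.325157+0.447649i
Y_3^{m'}(θ=2.7258,φ=5.4419) and Σ D·Y over m':
  (-0.3252+0.4476i)·(-0.0224+0.0159i)  (+0.0118+0.1120i)·(+0.0170-0.1516i)  (-0.3097-0.2788i)·(+0.2770+0.3099i)  (-0.1228+0.0000i)·(-0.4043+0.0000i)  (+0.3097-0.2788i)·(-0.2770+0.3099i)  (+0.0118-0.1120i)·(+0.0170+0.1516i)  (+0.3252+0.4476i)·(+0.0224+0.0159i)
Y_3^0(R⁻¹ n̂) = +0.085516+0.000000i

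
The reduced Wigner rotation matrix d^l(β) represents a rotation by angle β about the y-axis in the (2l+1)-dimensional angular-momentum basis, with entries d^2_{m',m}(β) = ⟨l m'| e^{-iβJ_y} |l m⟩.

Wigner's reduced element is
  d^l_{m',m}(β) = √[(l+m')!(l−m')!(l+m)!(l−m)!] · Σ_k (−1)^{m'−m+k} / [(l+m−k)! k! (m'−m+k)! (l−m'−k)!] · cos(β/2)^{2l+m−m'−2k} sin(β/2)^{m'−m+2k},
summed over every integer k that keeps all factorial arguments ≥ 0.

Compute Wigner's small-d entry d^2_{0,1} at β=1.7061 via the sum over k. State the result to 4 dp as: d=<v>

d=-0.1637

d^2_{0,1}(β=1.7061) via Wigner's sum:
With c≡cos(β/2)=0.657689 and s≡sin(β/2)=0.753290, N=[2·2·6·1]^{1/2}=4.898979
The bounds max(0,m−m')=1 and min(l+m,l−m')=2 give 2 terms
  k=1: (−1)^0·4.8990/(2)·0.6577^3·0.7533^1 = +0.524927
  k=2: (−1)^1·4.8990/(2)·0.6577^1·0.7533^3 = -0.688624
d^2_{0,1}(1.7061) = +0.524927 -0.688624 = -0.163697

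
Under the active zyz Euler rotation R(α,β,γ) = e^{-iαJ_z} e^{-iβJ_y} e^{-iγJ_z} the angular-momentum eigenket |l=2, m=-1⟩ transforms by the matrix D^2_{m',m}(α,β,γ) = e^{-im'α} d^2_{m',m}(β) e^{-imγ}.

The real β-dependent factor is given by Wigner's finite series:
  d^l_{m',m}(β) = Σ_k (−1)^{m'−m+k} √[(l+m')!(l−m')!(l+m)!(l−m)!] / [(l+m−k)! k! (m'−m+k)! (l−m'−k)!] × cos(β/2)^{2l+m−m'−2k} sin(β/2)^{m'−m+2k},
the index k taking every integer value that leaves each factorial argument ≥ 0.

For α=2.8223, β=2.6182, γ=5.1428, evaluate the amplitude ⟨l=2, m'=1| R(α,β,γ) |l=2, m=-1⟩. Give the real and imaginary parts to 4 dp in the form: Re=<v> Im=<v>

Re=0.4656 Im=-0.5001

D^2_{1,-1}(2.8223,2.6182,5.1428) = e^{-i·1·2.8223}·d^2_{1,-1}(2.6182)·e^{-i·-1·5.1428}. Compute d first:
c=cos(2.6182/2)=0.258719, s=sin(2.6182/2)=0.965952; N=√[6·1·1·6]=6.000000
The bounds max(0,m−m')=0 and min(l+m,l−m')=1 give 2 terms
  k=0: (−1)^2·6.0000/(2)·0.2587^2·0.9660^2 = +0.187366
  k=1: (−1)^3·6.0000/(6)·0.2587^0·0.9660^4 = -0.870609
d^2_{1,-1}(2.6182) = +0.187366 -0.870609 = -0.683243
Attach z-rotation phases: D = e^{-i(1)(2.8223)}·(-0.683243)·e^{-i(-1)(5.1428)} = +0.465577-0.500059i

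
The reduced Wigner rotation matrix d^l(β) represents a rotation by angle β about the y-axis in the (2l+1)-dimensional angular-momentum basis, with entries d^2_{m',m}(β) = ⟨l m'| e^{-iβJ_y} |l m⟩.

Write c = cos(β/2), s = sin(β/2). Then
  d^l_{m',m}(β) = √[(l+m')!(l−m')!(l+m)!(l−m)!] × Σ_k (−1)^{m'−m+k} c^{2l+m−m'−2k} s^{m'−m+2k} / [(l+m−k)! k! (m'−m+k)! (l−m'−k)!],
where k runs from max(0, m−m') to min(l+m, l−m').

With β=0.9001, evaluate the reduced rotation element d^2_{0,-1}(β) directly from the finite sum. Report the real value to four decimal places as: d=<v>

d^2_{0,-1}(β=0.9001) via Wigner's sum:
c=cos(0.9001/2)=0.900425, s=sin(0.9001/2)=0.435011; N=√[2·2·1·6]=4.898979
k: max(0,(-1)−(0))=0 … min(2+(-1),2−(0))=1
  k=0: (−1)^1·4.8990/(2)·0.9004^3·0.4350^1 = -0.777891
  k=1: (−1)^2·4.8990/(2)·0.9004^1·0.4350^3 = +0.181561
d^2_{0,-1}(0.9001) = -0.777891 +0.181561 = -0.596330

d=-0.5963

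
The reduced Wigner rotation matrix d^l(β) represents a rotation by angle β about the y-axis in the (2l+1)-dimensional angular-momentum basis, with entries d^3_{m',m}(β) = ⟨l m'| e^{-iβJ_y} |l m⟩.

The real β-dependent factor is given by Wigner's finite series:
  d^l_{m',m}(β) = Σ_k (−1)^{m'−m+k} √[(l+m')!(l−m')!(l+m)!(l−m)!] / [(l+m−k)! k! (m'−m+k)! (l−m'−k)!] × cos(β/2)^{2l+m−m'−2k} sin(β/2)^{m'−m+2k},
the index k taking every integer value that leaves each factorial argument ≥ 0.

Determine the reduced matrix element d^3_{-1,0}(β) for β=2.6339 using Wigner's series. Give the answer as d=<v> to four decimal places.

d=0.5933

d^3_{-1,0}(β=2.6339) via Wigner's sum:
c=cos(2.6339/2)=0.251129, s=sin(2.6339/2)=0.967954; N=√[2·24·6·6]=41.569219
Admissible k: 1..3 (factorial args all ≥0)
  k=1: (−1)^0·41.5692/(12)·0.2511^5·0.9680^1 = +0.003349
  k=2: (−1)^1·41.5692/(4)·0.2511^3·0.9680^3 = -0.149268
  k=3: (−1)^2·41.5692/(12)·0.2511^1·0.9680^5 = +0.739197
d^3_{-1,0}(2.6339) = +0.003349 -0.149268 +0.739197 = +0.593278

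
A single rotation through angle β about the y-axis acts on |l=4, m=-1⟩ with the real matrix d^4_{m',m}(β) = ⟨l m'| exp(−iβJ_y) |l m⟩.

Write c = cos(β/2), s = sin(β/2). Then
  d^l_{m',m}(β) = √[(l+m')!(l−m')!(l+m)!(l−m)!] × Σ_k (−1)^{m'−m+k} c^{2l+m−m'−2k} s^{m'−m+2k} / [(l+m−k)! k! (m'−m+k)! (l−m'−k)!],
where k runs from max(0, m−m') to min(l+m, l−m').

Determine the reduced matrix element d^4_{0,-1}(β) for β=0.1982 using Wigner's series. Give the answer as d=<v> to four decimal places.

d^4_{0,-1}(β=0.1982) via Wigner's sum:
Half-angle: c=0.995094, s=0.098938. N=√(24·24·6·120)=643.987578
k: max(0,(-1)−(0))=0 … min(4+(-1),4−(0))=3
  k=0: (−1)^1·643.9876/(144)·0.9951^7·0.0989^1 = -0.427489
  k=1: (−1)^2·643.9876/(24)·0.9951^5·0.0989^3 = +0.025356
  k=2: (−1)^3·643.9876/(24)·0.9951^3·0.0989^5 = -0.000251
  k=3: (−1)^4·643.9876/(144)·0.9951^1·0.0989^7 = +0.000000
d^4_{0,-1}(0.1982) = -0.427489 +0.025356 -0.000251 +0.000000 = -0.402384

d=-0.4024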